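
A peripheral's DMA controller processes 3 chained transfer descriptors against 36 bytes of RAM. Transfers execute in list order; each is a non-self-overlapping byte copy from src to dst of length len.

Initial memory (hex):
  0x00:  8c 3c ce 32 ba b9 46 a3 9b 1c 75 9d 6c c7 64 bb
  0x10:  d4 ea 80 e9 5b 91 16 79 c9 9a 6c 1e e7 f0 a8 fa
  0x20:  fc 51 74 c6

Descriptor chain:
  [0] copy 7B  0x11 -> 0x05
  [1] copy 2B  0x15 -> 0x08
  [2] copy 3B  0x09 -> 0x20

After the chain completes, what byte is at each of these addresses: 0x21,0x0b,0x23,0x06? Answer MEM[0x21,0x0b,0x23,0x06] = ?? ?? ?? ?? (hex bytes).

MEM[0x21,0x0b,0x23,0x06] = 16 79 c6 80

#0 dst[0x05+7] := {0xea,0x80,0xe9,0x5b,0x91,0x16,0x79}
#1 dst[0x08+2] := {0x91,0x16}
#2 dst[0x20+3] := {0x16,0x16,0x79}
query mem[0x21]=0x16, mem[0x0b]=0x79, mem[0x23]=0xc6, mem[0x06]=0x80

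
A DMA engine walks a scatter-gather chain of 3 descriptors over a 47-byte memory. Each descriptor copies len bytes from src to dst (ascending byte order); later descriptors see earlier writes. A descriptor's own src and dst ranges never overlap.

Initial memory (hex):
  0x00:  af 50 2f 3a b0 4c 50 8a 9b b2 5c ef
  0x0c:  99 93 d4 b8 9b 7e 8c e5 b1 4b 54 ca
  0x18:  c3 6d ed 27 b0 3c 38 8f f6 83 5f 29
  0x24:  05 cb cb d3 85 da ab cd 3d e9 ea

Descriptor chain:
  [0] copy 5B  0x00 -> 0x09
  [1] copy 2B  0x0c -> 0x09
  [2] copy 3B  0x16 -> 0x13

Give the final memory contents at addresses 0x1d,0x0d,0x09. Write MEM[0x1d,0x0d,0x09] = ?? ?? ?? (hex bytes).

  after D0: wrote 5B at 0x09 = af502f3ab0
  after D1: wrote 2B at 0x09 = 3ab0
  after D2: wrote 3B at 0x13 = 54cac3
query mem[0x1d]=0x3c, mem[0x0d]=0xb0, mem[0x09]=0x3a

MEM[0x1d,0x0d,0x09] = 3c b0 3a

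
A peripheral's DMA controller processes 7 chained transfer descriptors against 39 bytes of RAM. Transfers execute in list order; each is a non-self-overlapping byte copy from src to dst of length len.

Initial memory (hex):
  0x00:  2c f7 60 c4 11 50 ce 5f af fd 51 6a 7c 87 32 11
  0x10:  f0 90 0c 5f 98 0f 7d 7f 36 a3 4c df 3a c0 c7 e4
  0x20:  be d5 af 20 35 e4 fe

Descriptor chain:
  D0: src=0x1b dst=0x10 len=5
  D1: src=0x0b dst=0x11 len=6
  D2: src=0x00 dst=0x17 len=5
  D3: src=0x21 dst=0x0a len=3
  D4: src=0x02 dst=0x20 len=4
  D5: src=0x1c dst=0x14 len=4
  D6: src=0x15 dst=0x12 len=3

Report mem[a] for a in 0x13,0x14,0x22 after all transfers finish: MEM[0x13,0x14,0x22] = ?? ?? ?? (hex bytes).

  after D0: wrote 5B at 0x10 = df3ac0c7e4
  after D1: wrote 6B at 0x11 = 6a7c873211df
  after D2: wrote 5B at 0x17 = 2cf760c411
  after D3: wrote 3B at 0x0a = d5af20
  after D4: wrote 4B at 0x20 = 60c41150
  after D5: wrote 4B at 0x14 = 3ac0c7e4
  after D6: wrote 3B at 0x12 = c0c7e4
query mem[0x13]=0xc7, mem[0x14]=0xe4, mem[0x22]=0x11

MEM[0x13,0x14,0x22] = c7 e4 11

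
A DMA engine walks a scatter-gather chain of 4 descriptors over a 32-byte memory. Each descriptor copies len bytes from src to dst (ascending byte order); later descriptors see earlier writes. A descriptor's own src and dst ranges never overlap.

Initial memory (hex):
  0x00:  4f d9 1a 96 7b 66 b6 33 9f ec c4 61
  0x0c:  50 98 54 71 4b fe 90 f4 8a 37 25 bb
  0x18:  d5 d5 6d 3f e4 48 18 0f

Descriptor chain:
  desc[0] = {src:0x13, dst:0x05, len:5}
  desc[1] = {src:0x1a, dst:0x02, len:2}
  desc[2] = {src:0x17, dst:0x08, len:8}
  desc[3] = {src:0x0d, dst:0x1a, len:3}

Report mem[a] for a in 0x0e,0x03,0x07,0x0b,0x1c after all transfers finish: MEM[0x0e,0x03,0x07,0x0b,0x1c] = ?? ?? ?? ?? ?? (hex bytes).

D0: mem[0x05..0x09] <- [f4 8a 37 25 bb]
D1: mem[0x02..0x03] <- [6d 3f]
D2: mem[0x08..0x0f] <- [bb d5 d5 6d 3f e4 48 18]
D3: mem[0x1a..0x1c] <- [e4 48 18]
query mem[0x0e]=0x48, mem[0x03]=0x3f, mem[0x07]=0x37, mem[0x0b]=0x6d, mem[0x1c]=0x18

MEM[0x0e,0x03,0x07,0x0b,0x1c] = 48 3f 37 6d 18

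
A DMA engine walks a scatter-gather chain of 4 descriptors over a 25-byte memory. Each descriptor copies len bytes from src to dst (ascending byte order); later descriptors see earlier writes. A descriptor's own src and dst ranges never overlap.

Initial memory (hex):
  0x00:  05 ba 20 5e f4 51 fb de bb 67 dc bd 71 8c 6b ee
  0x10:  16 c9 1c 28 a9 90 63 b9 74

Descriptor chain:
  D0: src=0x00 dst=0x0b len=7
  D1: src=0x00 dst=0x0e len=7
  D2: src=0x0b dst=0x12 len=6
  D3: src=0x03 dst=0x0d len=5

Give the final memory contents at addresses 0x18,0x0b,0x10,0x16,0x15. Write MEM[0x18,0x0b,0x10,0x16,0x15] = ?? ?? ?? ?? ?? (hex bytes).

MEM[0x18,0x0b,0x10,0x16,0x15] = 74 05 fb ba 05

D0: mem[0x0b..0x11] <- [05 ba 20 5e f4 51 fb]
D1: mem[0x0e..0x14] <- [05 ba 20 5e f4 51 fb]
D2: mem[0x12..0x17] <- [05 ba 20 05 ba 20]
D3: mem[0x0d..0x11] <- [5e f4 51 fb de]
query mem[0x18]=0x74, mem[0x0b]=0x05, mem[0x10]=0xfb, mem[0x16]=0xba, mem[0x15]=0x05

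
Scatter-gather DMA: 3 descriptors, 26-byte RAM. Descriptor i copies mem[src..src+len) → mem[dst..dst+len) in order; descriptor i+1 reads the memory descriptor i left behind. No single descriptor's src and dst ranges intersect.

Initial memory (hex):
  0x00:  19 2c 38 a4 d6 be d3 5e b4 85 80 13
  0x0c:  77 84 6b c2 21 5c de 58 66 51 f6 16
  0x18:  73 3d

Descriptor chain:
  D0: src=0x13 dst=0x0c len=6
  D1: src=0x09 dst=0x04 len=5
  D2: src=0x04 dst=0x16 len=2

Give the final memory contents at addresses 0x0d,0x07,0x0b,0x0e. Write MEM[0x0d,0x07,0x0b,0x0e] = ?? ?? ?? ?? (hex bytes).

#0 dst[0x0c+6] := {0x58,0x66,0x51,0xf6,0x16,0x73}
#1 dst[0x04+5] := {0x85,0x80,0x13,0x58,0x66}
#2 dst[0x16+2] := {0x85,0x80}
query mem[0x0d]=0x66, mem[0x07]=0x58, mem[0x0b]=0x13, mem[0x0e]=0x51

MEM[0x0d,0x07,0x0b,0x0e] = 66 58 13 51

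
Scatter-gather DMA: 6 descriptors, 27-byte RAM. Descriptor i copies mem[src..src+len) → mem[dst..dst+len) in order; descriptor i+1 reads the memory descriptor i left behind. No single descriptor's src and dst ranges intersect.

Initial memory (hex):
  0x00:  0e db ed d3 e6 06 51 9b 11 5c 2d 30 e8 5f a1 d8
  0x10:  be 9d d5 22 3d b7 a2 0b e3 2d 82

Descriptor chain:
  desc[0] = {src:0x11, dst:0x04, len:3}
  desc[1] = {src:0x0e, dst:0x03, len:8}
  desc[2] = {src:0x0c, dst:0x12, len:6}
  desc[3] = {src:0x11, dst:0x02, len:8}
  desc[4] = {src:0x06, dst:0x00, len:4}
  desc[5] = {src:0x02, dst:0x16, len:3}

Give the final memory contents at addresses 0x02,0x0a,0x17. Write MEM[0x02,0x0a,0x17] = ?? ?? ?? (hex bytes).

MEM[0x02,0x0a,0x17] = 9d b7 e3

[0] 0x11->0x04 len=3 : 9d d5 22
[1] 0x0e->0x03 len=8 : a1 d8 be 9d d5 22 3d b7
[2] 0x0c->0x12 len=6 : e8 5f a1 d8 be 9d
[3] 0x11->0x02 len=8 : 9d e8 5f a1 d8 be 9d e3
[4] 0x06->0x00 len=4 : d8 be 9d e3
[5] 0x02->0x16 len=3 : 9d e3 5f
query mem[0x02]=0x9d, mem[0x0a]=0xb7, mem[0x17]=0xe3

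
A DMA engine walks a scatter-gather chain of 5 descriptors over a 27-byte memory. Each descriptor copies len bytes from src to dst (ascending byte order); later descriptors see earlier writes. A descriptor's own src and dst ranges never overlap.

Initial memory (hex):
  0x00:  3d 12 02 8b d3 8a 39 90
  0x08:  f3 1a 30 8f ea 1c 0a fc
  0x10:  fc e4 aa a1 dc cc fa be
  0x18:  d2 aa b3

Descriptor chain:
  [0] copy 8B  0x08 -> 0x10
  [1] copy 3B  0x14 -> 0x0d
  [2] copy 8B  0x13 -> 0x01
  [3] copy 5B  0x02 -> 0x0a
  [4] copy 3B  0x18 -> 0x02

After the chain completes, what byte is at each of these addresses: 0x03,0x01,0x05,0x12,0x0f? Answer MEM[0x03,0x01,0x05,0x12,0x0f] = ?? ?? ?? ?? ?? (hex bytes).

MEM[0x03,0x01,0x05,0x12,0x0f] = aa 8f fc 30 0a

#0 dst[0x10+8] := {0xf3,0x1a,0x30,0x8f,0xea,0x1c,0x0a,0xfc}
#1 dst[0x0d+3] := {0xea,0x1c,0x0a}
#2 dst[0x01+8] := {0x8f,0xea,0x1c,0x0a,0xfc,0xd2,0xaa,0xb3}
#3 dst[0x0a+5] := {0xea,0x1c,0x0a,0xfc,0xd2}
#4 dst[0x02+3] := {0xd2,0xaa,0xb3}
query mem[0x03]=0xaa, mem[0x01]=0x8f, mem[0x05]=0xfc, mem[0x12]=0x30, mem[0x0f]=0x0a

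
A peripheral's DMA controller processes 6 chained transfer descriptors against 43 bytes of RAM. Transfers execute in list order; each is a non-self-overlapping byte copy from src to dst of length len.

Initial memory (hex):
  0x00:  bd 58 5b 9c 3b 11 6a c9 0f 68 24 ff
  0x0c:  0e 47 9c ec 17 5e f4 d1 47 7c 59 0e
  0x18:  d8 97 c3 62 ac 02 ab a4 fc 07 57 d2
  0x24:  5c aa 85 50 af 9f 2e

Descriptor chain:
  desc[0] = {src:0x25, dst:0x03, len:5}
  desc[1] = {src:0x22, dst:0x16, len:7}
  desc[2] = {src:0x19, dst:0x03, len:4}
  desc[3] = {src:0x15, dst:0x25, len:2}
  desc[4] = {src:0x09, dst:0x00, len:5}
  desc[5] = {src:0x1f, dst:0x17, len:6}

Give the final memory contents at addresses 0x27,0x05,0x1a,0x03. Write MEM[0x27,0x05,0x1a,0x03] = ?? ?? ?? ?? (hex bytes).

D0: mem[0x03..0x07] <- [aa 85 50 af 9f]
D1: mem[0x16..0x1c] <- [57 d2 5c aa 85 50 af]
D2: mem[0x03..0x06] <- [aa 85 50 af]
D3: mem[0x25..0x26] <- [7c 57]
D4: mem[0x00..0x04] <- [68 24 ff 0e 47]
D5: mem[0x17..0x1c] <- [a4 fc 07 57 d2 5c]
query mem[0x27]=0x50, mem[0x05]=0x50, mem[0x1a]=0x57, mem[0x03]=0x0e

MEM[0x27,0x05,0x1a,0x03] = 50 50 57 0e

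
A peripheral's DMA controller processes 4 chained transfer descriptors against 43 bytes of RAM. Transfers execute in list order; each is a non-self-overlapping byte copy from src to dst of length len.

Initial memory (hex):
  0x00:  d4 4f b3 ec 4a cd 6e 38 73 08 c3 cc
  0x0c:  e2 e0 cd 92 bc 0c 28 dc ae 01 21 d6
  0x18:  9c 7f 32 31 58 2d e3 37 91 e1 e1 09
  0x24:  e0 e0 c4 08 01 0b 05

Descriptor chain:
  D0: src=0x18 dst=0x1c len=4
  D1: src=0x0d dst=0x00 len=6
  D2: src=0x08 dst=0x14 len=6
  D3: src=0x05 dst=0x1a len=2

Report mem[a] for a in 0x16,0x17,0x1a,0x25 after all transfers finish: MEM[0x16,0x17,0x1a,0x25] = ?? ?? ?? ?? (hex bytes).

[0] 0x18->0x1c len=4 : 9c 7f 32 31
[1] 0x0d->0x00 len=6 : e0 cd 92 bc 0c 28
[2] 0x08->0x14 len=6 : 73 08 c3 cc e2 e0
[3] 0x05->0x1a len=2 : 28 6e
query mem[0x16]=0xc3, mem[0x17]=0xcc, mem[0x1a]=0x28, mem[0x25]=0xe0

MEM[0x16,0x17,0x1a,0x25] = c3 cc 28 e0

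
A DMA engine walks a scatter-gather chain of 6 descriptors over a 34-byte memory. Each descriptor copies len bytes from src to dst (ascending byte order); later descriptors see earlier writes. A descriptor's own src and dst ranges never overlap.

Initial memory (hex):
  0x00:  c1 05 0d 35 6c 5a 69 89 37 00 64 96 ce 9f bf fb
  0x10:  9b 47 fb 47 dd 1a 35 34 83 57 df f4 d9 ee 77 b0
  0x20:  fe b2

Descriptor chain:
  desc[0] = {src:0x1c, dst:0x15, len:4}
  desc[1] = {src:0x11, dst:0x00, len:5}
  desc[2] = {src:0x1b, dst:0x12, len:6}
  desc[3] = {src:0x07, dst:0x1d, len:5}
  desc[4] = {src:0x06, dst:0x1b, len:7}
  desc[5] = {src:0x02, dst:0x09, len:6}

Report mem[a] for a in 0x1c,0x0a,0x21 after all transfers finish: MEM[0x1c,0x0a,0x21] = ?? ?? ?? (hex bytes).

#0 dst[0x15+4] := {0xd9,0xee,0x77,0xb0}
#1 dst[0x00+5] := {0x47,0xfb,0x47,0xdd,0xd9}
#2 dst[0x12+6] := {0xf4,0xd9,0xee,0x77,0xb0,0xfe}
#3 dst[0x1d+5] := {0x89,0x37,0x00,0x64,0x96}
#4 dst[0x1b+7] := {0x69,0x89,0x37,0x00,0x64,0x96,0xce}
#5 dst[0x09+6] := {0x47,0xdd,0xd9,0x5a,0x69,0x89}
query mem[0x1c]=0x89, mem[0x0a]=0xdd, mem[0x21]=0xce

MEM[0x1c,0x0a,0x21] = 89 dd ce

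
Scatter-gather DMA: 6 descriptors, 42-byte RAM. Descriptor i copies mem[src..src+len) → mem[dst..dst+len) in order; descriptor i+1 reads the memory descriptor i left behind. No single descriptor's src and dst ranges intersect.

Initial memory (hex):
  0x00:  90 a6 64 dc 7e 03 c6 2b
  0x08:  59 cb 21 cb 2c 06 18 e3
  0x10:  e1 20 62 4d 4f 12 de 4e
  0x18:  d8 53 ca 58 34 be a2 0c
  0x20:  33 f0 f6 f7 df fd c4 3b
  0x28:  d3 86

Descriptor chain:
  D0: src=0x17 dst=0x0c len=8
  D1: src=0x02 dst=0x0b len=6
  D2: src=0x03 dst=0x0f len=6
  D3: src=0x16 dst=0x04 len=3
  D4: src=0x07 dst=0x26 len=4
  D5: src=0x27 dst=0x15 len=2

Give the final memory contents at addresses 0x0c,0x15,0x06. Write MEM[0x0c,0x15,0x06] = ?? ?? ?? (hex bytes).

MEM[0x0c,0x15,0x06] = dc 59 d8

  after D0: wrote 8B at 0x0c = 4ed853ca5834bea2
  after D1: wrote 6B at 0x0b = 64dc7e03c62b
  after D2: wrote 6B at 0x0f = dc7e03c62b59
  after D3: wrote 3B at 0x04 = de4ed8
  after D4: wrote 4B at 0x26 = 2b59cb21
  after D5: wrote 2B at 0x15 = 59cb
query mem[0x0c]=0xdc, mem[0x15]=0x59, mem[0x06]=0xd8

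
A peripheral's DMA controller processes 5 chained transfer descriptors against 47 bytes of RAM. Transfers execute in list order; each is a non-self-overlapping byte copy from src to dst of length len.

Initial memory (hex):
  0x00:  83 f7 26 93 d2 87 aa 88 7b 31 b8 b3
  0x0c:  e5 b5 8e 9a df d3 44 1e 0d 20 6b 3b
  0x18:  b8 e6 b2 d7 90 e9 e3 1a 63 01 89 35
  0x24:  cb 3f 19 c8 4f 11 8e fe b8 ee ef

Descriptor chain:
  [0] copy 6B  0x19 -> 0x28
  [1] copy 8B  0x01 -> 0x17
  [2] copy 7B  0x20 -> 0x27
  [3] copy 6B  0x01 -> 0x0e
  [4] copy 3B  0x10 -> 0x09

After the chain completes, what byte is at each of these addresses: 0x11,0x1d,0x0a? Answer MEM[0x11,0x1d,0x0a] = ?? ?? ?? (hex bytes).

D0: mem[0x28..0x2d] <- [e6 b2 d7 90 e9 e3]
D1: mem[0x17..0x1e] <- [f7 26 93 d2 87 aa 88 7b]
D2: mem[0x27..0x2d] <- [63 01 89 35 cb 3f 19]
D3: mem[0x0e..0x13] <- [f7 26 93 d2 87 aa]
D4: mem[0x09..0x0b] <- [93 d2 87]
query mem[0x11]=0xd2, mem[0x1d]=0x88, mem[0x0a]=0xd2

MEM[0x11,0x1d,0x0a] = d2 88 d2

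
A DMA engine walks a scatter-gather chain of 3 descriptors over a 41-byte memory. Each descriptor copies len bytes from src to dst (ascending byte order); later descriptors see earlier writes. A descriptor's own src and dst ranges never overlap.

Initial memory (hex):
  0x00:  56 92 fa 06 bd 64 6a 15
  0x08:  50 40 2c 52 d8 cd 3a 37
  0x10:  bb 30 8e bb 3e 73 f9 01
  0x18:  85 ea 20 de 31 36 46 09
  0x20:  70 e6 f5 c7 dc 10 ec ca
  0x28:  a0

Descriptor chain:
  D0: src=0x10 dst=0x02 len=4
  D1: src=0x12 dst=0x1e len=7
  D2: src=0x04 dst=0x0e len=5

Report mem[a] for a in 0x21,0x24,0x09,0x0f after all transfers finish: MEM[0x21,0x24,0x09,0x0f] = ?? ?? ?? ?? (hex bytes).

  after D0: wrote 4B at 0x02 = bb308ebb
  after D1: wrote 7B at 0x1e = 8ebb3e73f90185
  after D2: wrote 5B at 0x0e = 8ebb6a1550
query mem[0x21]=0x73, mem[0x24]=0x85, mem[0x09]=0x40, mem[0x0f]=0xbb

MEM[0x21,0x24,0x09,0x0f] = 73 85 40 bb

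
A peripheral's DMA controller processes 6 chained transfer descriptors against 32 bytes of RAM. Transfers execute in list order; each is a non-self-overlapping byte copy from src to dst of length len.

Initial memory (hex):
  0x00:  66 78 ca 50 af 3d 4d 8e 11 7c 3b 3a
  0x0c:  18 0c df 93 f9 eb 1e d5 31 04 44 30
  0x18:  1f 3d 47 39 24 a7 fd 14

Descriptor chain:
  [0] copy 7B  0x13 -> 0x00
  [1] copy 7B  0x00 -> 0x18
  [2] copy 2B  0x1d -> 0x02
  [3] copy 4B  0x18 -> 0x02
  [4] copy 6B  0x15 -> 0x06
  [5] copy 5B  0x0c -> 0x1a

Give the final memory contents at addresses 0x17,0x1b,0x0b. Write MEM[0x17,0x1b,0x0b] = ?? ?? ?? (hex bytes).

MEM[0x17,0x1b,0x0b] = 30 0c 04

D0: mem[0x00..0x06] <- [d5 31 04 44 30 1f 3d]
D1: mem[0x18..0x1e] <- [d5 31 04 44 30 1f 3d]
D2: mem[0x02..0x03] <- [1f 3d]
D3: mem[0x02..0x05] <- [d5 31 04 44]
D4: mem[0x06..0x0b] <- [04 44 30 d5 31 04]
D5: mem[0x1a..0x1e] <- [18 0c df 93 f9]
query mem[0x17]=0x30, mem[0x1b]=0x0c, mem[0x0b]=0x04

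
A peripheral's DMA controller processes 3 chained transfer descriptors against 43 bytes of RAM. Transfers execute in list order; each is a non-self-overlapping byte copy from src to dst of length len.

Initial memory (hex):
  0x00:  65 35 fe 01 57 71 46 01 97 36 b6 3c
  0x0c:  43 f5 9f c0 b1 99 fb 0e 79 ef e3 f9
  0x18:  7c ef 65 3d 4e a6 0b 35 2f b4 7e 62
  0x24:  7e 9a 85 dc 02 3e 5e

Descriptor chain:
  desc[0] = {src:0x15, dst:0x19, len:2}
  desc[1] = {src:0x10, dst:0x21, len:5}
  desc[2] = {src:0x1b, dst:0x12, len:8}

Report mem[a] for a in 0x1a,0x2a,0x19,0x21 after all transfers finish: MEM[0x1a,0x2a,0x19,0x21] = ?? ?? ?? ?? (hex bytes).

[0] 0x15->0x19 len=2 : ef e3
[1] 0x10->0x21 len=5 : b1 99 fb 0e 79
[2] 0x1b->0x12 len=8 : 3d 4e a6 0b 35 2f b1 99
query mem[0x1a]=0xe3, mem[0x2a]=0x5e, mem[0x19]=0x99, mem[0x21]=0xb1

MEM[0x1a,0x2a,0x19,0x21] = e3 5e 99 b1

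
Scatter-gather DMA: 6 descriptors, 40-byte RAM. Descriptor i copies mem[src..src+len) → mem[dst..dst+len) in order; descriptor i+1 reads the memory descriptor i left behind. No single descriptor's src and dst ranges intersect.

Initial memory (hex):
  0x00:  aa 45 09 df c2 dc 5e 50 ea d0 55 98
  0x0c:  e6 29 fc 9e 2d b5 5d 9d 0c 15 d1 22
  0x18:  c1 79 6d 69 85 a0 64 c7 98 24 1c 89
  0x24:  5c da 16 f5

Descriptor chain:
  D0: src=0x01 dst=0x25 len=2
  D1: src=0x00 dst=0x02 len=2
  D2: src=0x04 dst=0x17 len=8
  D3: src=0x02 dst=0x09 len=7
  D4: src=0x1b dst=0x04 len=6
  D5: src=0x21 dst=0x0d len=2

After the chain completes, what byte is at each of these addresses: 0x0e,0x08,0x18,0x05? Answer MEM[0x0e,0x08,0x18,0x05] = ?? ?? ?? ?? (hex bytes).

MEM[0x0e,0x08,0x18,0x05] = 1c c7 dc d0

#0 dst[0x25+2] := {0x45,0x09}
#1 dst[0x02+2] := {0xaa,0x45}
#2 dst[0x17+8] := {0xc2,0xdc,0x5e,0x50,0xea,0xd0,0x55,0x98}
#3 dst[0x09+7] := {0xaa,0x45,0xc2,0xdc,0x5e,0x50,0xea}
#4 dst[0x04+6] := {0xea,0xd0,0x55,0x98,0xc7,0x98}
#5 dst[0x0d+2] := {0x24,0x1c}
query mem[0x0e]=0x1c, mem[0x08]=0xc7, mem[0x18]=0xdc, mem[0x05]=0xd0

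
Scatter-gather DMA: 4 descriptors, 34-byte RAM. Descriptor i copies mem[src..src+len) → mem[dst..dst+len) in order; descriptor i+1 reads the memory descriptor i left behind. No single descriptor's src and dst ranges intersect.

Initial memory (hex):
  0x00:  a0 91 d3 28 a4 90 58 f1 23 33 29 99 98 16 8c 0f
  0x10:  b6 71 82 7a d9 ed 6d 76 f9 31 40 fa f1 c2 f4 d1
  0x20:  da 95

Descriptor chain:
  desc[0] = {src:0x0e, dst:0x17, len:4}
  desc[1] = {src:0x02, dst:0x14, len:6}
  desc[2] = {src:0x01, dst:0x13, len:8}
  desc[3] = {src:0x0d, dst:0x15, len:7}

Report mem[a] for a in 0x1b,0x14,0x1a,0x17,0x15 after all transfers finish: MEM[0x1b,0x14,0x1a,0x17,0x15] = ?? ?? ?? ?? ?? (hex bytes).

D0: mem[0x17..0x1a] <- [8c 0f b6 71]
D1: mem[0x14..0x19] <- [d3 28 a4 90 58 f1]
D2: mem[0x13..0x1a] <- [91 d3 28 a4 90 58 f1 23]
D3: mem[0x15..0x1b] <- [16 8c 0f b6 71 82 91]
query mem[0x1b]=0x91, mem[0x14]=0xd3, mem[0x1a]=0x82, mem[0x17]=0x0f, mem[0x15]=0x16

MEM[0x1b,0x14,0x1a,0x17,0x15] = 91 d3 82 0f 16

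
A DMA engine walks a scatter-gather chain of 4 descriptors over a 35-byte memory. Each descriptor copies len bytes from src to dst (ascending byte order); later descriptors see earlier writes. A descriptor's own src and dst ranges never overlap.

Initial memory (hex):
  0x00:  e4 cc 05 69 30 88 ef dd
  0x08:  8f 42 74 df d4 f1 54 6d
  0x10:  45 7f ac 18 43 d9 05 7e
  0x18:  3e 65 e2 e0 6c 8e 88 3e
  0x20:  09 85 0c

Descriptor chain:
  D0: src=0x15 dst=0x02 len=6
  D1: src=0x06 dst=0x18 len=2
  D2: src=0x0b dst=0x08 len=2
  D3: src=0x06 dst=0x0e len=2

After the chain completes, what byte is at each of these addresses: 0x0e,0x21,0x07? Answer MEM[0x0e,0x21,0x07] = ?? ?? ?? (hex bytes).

#0 dst[0x02+6] := {0xd9,0x05,0x7e,0x3e,0x65,0xe2}
#1 dst[0x18+2] := {0x65,0xe2}
#2 dst[0x08+2] := {0xdf,0xd4}
#3 dst[0x0e+2] := {0x65,0xe2}
query mem[0x0e]=0x65, mem[0x21]=0x85, mem[0x07]=0xe2

MEM[0x0e,0x21,0x07] = 65 85 e2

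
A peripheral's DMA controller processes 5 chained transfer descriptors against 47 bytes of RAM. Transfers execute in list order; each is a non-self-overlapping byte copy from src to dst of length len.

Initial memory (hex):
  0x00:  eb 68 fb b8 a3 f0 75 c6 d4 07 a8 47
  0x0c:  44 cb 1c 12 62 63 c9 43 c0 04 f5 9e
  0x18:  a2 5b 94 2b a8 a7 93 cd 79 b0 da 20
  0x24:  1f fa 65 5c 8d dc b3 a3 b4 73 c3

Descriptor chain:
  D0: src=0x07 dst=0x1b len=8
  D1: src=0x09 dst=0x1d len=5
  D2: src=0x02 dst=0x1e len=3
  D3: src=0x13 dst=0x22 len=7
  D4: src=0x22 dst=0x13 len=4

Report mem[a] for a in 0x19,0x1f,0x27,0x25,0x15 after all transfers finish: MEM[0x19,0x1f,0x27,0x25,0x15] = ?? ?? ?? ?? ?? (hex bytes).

  after D0: wrote 8B at 0x1b = c6d407a84744cb1c
  after D1: wrote 5B at 0x1d = 07a84744cb
  after D2: wrote 3B at 0x1e = fbb8a3
  after D3: wrote 7B at 0x22 = 43c004f59ea25b
  after D4: wrote 4B at 0x13 = 43c004f5
query mem[0x19]=0x5b, mem[0x1f]=0xb8, mem[0x27]=0xa2, mem[0x25]=0xf5, mem[0x15]=0x04

MEM[0x19,0x1f,0x27,0x25,0x15] = 5b b8 a2 f5 04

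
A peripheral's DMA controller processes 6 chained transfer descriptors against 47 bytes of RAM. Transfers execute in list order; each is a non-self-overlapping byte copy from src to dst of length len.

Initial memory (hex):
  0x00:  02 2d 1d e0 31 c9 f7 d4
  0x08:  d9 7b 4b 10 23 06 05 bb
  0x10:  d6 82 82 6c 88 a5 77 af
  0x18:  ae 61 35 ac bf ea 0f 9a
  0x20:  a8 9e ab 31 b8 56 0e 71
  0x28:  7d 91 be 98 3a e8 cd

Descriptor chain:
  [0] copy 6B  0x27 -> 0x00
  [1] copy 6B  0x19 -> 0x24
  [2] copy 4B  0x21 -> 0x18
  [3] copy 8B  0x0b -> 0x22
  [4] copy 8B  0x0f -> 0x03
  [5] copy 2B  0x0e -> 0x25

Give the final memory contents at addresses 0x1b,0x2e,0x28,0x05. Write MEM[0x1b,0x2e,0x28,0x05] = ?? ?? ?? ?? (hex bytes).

MEM[0x1b,0x2e,0x28,0x05] = 61 cd 82 82

#0 dst[0x00+6] := {0x71,0x7d,0x91,0xbe,0x98,0x3a}
#1 dst[0x24+6] := {0x61,0x35,0xac,0xbf,0xea,0x0f}
#2 dst[0x18+4] := {0x9e,0xab,0x31,0x61}
#3 dst[0x22+8] := {0x10,0x23,0x06,0x05,0xbb,0xd6,0x82,0x82}
#4 dst[0x03+8] := {0xbb,0xd6,0x82,0x82,0x6c,0x88,0xa5,0x77}
#5 dst[0x25+2] := {0x05,0xbb}
query mem[0x1b]=0x61, mem[0x2e]=0xcd, mem[0x28]=0x82, mem[0x05]=0x82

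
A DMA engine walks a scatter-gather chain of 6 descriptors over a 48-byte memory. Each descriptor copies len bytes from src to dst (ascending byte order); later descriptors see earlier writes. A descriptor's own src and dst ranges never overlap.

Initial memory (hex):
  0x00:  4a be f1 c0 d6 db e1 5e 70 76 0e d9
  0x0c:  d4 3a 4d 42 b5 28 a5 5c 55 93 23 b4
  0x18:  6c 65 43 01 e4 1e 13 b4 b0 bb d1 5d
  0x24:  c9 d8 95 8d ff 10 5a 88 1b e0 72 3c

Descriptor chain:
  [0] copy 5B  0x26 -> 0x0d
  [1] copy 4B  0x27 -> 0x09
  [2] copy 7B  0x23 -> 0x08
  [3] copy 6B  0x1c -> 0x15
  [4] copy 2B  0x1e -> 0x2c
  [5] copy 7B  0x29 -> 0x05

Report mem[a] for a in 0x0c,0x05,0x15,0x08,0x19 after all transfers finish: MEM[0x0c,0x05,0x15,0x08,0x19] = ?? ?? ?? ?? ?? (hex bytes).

MEM[0x0c,0x05,0x15,0x08,0x19] = 8d 10 e4 13 b0

[0] 0x26->0x0d len=5 : 95 8d ff 10 5a
[1] 0x27->0x09 len=4 : 8d ff 10 5a
[2] 0x23->0x08 len=7 : 5d c9 d8 95 8d ff 10
[3] 0x1c->0x15 len=6 : e4 1e 13 b4 b0 bb
[4] 0x1e->0x2c len=2 : 13 b4
[5] 0x29->0x05 len=7 : 10 5a 88 13 b4 72 3c
query mem[0x0c]=0x8d, mem[0x05]=0x10, mem[0x15]=0xe4, mem[0x08]=0x13, mem[0x19]=0xb0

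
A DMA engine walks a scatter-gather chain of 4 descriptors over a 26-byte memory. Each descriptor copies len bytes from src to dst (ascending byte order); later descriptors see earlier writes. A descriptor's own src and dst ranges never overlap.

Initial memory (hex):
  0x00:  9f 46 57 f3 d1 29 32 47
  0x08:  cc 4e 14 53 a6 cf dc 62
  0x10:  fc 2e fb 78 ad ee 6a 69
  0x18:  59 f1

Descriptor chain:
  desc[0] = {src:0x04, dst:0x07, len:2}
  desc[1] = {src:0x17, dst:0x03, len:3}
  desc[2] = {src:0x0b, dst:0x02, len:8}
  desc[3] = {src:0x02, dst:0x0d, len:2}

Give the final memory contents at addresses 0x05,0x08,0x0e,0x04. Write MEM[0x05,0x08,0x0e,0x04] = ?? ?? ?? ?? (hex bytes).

  after D0: wrote 2B at 0x07 = d129
  after D1: wrote 3B at 0x03 = 6959f1
  after D2: wrote 8B at 0x02 = 53a6cfdc62fc2efb
  after D3: wrote 2B at 0x0d = 53a6
query mem[0x05]=0xdc, mem[0x08]=0x2e, mem[0x0e]=0xa6, mem[0x04]=0xcf

MEM[0x05,0x08,0x0e,0x04] = dc 2e a6 cf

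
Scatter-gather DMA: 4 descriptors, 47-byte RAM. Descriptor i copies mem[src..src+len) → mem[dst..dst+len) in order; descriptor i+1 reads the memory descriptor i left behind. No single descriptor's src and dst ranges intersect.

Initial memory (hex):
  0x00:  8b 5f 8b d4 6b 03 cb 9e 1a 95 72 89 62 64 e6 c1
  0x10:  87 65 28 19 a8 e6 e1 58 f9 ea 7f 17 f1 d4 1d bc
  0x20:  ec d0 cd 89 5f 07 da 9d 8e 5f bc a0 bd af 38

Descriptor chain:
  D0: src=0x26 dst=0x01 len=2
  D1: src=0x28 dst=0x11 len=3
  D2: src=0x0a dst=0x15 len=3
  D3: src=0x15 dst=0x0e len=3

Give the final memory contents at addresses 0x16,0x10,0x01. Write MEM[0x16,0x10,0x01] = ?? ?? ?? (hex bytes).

[0] 0x26->0x01 len=2 : da 9d
[1] 0x28->0x11 len=3 : 8e 5f bc
[2] 0x0a->0x15 len=3 : 72 89 62
[3] 0x15->0x0e len=3 : 72 89 62
query mem[0x16]=0x89, mem[0x10]=0x62, mem[0x01]=0xda

MEM[0x16,0x10,0x01] = 89 62 da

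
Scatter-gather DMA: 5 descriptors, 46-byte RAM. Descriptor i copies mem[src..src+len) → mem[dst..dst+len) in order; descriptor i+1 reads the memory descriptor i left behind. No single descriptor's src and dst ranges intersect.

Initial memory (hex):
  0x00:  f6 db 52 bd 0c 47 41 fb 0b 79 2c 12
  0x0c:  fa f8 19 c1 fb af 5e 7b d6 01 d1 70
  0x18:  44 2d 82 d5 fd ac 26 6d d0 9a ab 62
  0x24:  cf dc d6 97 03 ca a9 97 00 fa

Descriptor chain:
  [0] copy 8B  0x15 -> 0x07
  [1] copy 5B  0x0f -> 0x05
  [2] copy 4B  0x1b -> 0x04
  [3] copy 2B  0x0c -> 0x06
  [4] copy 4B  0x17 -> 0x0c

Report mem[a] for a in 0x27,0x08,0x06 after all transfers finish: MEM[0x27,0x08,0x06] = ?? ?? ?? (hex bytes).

MEM[0x27,0x08,0x06] = 97 5e 82

  after D0: wrote 8B at 0x07 = 01d170442d82d5fd
  after D1: wrote 5B at 0x05 = c1fbaf5e7b
  after D2: wrote 4B at 0x04 = d5fdac26
  after D3: wrote 2B at 0x06 = 82d5
  after D4: wrote 4B at 0x0c = 70442d82
query mem[0x27]=0x97, mem[0x08]=0x5e, mem[0x06]=0x82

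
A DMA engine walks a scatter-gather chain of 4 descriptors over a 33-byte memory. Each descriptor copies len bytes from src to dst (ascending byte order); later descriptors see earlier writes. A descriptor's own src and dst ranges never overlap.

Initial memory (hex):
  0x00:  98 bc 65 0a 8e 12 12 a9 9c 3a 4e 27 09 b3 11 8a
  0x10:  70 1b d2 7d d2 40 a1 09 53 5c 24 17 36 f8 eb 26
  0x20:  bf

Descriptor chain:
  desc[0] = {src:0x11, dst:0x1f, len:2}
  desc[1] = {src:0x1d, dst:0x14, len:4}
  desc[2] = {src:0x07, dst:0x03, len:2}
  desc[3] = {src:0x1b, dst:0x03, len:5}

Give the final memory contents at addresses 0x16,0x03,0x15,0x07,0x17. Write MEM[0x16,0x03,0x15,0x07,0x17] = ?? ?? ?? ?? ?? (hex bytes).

D0: mem[0x1f..0x20] <- [1b d2]
D1: mem[0x14..0x17] <- [f8 eb 1b d2]
D2: mem[0x03..0x04] <- [a9 9c]
D3: mem[0x03..0x07] <- [17 36 f8 eb 1b]
query mem[0x16]=0x1b, mem[0x03]=0x17, mem[0x15]=0xeb, mem[0x07]=0x1b, mem[0x17]=0xd2

MEM[0x16,0x03,0x15,0x07,0x17] = 1b 17 eb 1b d2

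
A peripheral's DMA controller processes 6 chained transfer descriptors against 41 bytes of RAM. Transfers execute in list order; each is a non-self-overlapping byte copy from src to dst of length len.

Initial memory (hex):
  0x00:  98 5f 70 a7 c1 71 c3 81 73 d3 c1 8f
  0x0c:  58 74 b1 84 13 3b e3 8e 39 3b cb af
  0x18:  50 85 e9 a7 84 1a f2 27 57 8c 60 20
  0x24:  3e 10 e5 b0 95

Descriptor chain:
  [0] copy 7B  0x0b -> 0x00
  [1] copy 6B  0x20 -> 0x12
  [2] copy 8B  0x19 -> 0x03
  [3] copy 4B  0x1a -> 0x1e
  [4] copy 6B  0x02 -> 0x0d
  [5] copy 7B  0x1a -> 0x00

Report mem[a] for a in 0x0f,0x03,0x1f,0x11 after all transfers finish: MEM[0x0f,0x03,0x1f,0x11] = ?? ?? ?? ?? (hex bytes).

[0] 0x0b->0x00 len=7 : 8f 58 74 b1 84 13 3b
[1] 0x20->0x12 len=6 : 57 8c 60 20 3e 10
[2] 0x19->0x03 len=8 : 85 e9 a7 84 1a f2 27 57
[3] 0x1a->0x1e len=4 : e9 a7 84 1a
[4] 0x02->0x0d len=6 : 74 85 e9 a7 84 1a
[5] 0x1a->0x00 len=7 : e9 a7 84 1a e9 a7 84
query mem[0x0f]=0xe9, mem[0x03]=0x1a, mem[0x1f]=0xa7, mem[0x11]=0x84

MEM[0x0f,0x03,0x1f,0x11] = e9 1a a7 84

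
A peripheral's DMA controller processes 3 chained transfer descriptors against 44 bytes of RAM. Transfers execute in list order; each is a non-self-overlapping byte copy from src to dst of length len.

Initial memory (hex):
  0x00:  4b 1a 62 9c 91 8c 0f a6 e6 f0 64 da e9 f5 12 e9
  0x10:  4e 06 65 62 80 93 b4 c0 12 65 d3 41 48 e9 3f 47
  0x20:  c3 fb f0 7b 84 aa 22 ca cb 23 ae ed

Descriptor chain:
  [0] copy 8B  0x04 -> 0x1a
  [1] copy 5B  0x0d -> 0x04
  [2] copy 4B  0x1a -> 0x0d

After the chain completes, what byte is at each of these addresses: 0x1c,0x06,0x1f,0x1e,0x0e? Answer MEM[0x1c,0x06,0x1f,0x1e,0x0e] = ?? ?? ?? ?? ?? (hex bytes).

MEM[0x1c,0x06,0x1f,0x1e,0x0e] = 0f e9 f0 e6 8c

D0: mem[0x1a..0x21] <- [91 8c 0f a6 e6 f0 64 da]
D1: mem[0x04..0x08] <- [f5 12 e9 4e 06]
D2: mem[0x0d..0x10] <- [91 8c 0f a6]
query mem[0x1c]=0x0f, mem[0x06]=0xe9, mem[0x1f]=0xf0, mem[0x1e]=0xe6, mem[0x0e]=0x8c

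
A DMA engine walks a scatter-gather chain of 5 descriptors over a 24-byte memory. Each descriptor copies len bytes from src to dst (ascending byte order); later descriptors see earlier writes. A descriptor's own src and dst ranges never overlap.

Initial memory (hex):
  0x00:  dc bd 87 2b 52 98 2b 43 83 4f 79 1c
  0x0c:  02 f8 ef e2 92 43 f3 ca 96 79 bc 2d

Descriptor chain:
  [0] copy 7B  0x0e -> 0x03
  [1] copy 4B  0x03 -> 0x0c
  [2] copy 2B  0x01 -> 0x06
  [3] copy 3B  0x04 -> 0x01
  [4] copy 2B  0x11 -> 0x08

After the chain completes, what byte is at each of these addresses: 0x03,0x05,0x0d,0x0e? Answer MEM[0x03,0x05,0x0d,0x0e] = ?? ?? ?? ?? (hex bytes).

[0] 0x0e->0x03 len=7 : ef e2 92 43 f3 ca 96
[1] 0x03->0x0c len=4 : ef e2 92 43
[2] 0x01->0x06 len=2 : bd 87
[3] 0x04->0x01 len=3 : e2 92 bd
[4] 0x11->0x08 len=2 : 43 f3
query mem[0x03]=0xbd, mem[0x05]=0x92, mem[0x0d]=0xe2, mem[0x0e]=0x92

MEM[0x03,0x05,0x0d,0x0e] = bd 92 e2 92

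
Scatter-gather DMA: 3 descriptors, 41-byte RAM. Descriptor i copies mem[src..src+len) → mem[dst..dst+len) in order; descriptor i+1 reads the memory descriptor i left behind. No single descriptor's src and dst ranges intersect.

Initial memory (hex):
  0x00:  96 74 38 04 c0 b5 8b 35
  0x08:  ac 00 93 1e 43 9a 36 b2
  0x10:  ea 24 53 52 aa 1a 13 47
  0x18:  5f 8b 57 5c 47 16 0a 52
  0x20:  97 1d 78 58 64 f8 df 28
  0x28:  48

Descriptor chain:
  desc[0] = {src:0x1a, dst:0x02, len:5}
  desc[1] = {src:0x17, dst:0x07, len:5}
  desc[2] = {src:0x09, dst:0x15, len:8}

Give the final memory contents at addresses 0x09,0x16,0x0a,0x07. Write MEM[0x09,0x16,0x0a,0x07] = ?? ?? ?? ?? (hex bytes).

  after D0: wrote 5B at 0x02 = 575c47160a
  after D1: wrote 5B at 0x07 = 475f8b575c
  after D2: wrote 8B at 0x15 = 8b575c439a36b2ea
query mem[0x09]=0x8b, mem[0x16]=0x57, mem[0x0a]=0x57, mem[0x07]=0x47

MEM[0x09,0x16,0x0a,0x07] = 8b 57 57 47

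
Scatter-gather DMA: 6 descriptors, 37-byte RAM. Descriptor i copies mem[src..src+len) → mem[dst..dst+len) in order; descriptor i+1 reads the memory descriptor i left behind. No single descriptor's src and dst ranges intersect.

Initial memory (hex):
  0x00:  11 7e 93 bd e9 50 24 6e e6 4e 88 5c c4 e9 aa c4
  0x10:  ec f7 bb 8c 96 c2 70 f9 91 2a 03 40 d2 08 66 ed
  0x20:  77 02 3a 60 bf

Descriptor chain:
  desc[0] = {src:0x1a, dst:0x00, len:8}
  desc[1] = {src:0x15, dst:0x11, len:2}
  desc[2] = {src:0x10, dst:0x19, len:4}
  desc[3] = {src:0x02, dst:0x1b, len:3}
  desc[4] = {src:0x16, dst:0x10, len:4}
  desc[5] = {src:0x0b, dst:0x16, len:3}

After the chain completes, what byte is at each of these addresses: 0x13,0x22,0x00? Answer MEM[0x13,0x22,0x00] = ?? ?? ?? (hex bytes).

D0: mem[0x00..0x07] <- [03 40 d2 08 66 ed 77 02]
D1: mem[0x11..0x12] <- [c2 70]
D2: mem[0x19..0x1c] <- [ec c2 70 8c]
D3: mem[0x1b..0x1d] <- [d2 08 66]
D4: mem[0x10..0x13] <- [70 f9 91 ec]
D5: mem[0x16..0x18] <- [5c c4 e9]
query mem[0x13]=0xec, mem[0x22]=0x3a, mem[0x00]=0x03

MEM[0x13,0x22,0x00] = ec 3a 03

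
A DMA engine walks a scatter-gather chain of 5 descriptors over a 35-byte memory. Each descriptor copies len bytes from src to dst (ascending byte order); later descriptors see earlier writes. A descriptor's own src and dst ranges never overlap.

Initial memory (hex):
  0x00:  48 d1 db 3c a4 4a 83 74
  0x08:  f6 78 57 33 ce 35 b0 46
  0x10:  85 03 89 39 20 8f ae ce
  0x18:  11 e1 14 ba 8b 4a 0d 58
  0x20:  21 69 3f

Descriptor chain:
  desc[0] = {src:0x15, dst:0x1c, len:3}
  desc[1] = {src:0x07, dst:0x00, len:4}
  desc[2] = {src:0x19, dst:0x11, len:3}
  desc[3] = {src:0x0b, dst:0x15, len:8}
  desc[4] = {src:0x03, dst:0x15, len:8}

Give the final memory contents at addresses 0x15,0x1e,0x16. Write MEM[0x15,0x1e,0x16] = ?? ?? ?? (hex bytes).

MEM[0x15,0x1e,0x16] = 57 ce a4

D0: mem[0x1c..0x1e] <- [8f ae ce]
D1: mem[0x00..0x03] <- [74 f6 78 57]
D2: mem[0x11..0x13] <- [e1 14 ba]
D3: mem[0x15..0x1c] <- [33 ce 35 b0 46 85 e1 14]
D4: mem[0x15..0x1c] <- [57 a4 4a 83 74 f6 78 57]
query mem[0x15]=0x57, mem[0x1e]=0xce, mem[0x16]=0xa4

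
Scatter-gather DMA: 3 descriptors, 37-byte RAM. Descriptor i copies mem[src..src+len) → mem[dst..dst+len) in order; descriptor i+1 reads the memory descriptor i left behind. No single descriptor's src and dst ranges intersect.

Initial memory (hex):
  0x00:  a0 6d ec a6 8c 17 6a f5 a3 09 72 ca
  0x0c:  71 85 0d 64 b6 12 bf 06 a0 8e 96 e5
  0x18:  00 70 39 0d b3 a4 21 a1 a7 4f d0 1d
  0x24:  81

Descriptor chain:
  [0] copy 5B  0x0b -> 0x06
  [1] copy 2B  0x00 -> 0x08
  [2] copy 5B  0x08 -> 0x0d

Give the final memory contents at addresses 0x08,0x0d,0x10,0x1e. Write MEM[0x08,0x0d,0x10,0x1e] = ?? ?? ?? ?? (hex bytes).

MEM[0x08,0x0d,0x10,0x1e] = a0 a0 ca 21

#0 dst[0x06+5] := {0xca,0x71,0x85,0x0d,0x64}
#1 dst[0x08+2] := {0xa0,0x6d}
#2 dst[0x0d+5] := {0xa0,0x6d,0x64,0xca,0x71}
query mem[0x08]=0xa0, mem[0x0d]=0xa0, mem[0x10]=0xca, mem[0x1e]=0x21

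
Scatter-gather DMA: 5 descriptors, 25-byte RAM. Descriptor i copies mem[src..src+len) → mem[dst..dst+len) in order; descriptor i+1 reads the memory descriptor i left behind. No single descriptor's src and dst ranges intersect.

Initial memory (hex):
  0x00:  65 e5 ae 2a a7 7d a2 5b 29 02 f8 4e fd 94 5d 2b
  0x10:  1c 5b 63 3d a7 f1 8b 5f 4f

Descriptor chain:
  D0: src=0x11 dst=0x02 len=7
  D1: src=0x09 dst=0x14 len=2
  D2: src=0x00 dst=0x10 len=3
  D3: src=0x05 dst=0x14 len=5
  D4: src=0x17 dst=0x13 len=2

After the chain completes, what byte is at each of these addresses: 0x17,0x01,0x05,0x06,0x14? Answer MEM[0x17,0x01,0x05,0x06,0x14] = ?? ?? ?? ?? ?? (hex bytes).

MEM[0x17,0x01,0x05,0x06,0x14] = 5f e5 a7 f1 02

  after D0: wrote 7B at 0x02 = 5b633da7f18b5f
  after D1: wrote 2B at 0x14 = 02f8
  after D2: wrote 3B at 0x10 = 65e55b
  after D3: wrote 5B at 0x14 = a7f18b5f02
  after D4: wrote 2B at 0x13 = 5f02
query mem[0x17]=0x5f, mem[0x01]=0xe5, mem[0x05]=0xa7, mem[0x06]=0xf1, mem[0x14]=0x02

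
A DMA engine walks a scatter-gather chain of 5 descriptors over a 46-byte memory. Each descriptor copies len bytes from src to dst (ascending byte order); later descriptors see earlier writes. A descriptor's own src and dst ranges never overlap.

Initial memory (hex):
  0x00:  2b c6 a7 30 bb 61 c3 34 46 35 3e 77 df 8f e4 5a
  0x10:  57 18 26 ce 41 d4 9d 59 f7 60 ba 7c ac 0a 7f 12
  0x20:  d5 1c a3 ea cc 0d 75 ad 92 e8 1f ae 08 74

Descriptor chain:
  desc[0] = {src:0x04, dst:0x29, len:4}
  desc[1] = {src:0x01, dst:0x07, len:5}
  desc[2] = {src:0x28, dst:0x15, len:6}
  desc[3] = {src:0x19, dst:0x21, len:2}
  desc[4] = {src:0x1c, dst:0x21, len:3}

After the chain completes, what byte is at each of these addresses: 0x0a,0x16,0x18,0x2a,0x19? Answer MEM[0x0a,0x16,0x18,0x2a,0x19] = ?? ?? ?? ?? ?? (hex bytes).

MEM[0x0a,0x16,0x18,0x2a,0x19] = bb bb c3 61 34

D0: mem[0x29..0x2c] <- [bb 61 c3 34]
D1: mem[0x07..0x0b] <- [c6 a7 30 bb 61]
D2: mem[0x15..0x1a] <- [92 bb 61 c3 34 74]
D3: mem[0x21..0x22] <- [34 74]
D4: mem[0x21..0x23] <- [ac 0a 7f]
query mem[0x0a]=0xbb, mem[0x16]=0xbb, mem[0x18]=0xc3, mem[0x2a]=0x61, mem[0x19]=0x34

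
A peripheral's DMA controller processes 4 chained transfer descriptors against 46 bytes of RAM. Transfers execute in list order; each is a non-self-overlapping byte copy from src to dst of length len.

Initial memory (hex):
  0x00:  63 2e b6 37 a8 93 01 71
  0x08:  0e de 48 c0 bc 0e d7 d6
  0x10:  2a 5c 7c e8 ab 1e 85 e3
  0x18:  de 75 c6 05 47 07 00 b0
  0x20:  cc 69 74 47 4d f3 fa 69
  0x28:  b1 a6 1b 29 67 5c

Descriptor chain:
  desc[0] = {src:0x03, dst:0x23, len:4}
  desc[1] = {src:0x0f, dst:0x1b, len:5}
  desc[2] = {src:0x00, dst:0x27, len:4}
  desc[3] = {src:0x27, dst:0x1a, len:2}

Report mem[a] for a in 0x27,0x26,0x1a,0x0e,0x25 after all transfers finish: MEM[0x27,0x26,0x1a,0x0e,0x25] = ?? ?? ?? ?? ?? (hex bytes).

D0: mem[0x23..0x26] <- [37 a8 93 01]
D1: mem[0x1b..0x1f] <- [d6 2a 5c 7c e8]
D2: mem[0x27..0x2a] <- [63 2e b6 37]
D3: mem[0x1a..0x1b] <- [63 2e]
query mem[0x27]=0x63, mem[0x26]=0x01, mem[0x1a]=0x63, mem[0x0e]=0xd7, mem[0x25]=0x93

MEM[0x27,0x26,0x1a,0x0e,0x25] = 63 01 63 d7 93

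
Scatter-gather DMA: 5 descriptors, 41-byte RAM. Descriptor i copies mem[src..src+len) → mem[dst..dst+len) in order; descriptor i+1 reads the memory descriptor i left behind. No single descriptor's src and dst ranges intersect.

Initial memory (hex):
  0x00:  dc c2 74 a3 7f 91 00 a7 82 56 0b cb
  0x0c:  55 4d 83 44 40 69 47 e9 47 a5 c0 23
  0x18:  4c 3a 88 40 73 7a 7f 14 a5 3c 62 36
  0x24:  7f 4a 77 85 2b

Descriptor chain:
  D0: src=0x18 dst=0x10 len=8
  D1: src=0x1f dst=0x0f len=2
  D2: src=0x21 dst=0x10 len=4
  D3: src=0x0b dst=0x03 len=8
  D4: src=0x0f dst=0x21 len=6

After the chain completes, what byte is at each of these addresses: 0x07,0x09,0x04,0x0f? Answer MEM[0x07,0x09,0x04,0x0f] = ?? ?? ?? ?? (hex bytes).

D0: mem[0x10..0x17] <- [4c 3a 88 40 73 7a 7f 14]
D1: mem[0x0f..0x10] <- [14 a5]
D2: mem[0x10..0x13] <- [3c 62 36 7f]
D3: mem[0x03..0x0a] <- [cb 55 4d 83 14 3c 62 36]
D4: mem[0x21..0x26] <- [14 3c 62 36 7f 73]
query mem[0x07]=0x14, mem[0x09]=0x62, mem[0x04]=0x55, mem[0x0f]=0x14

MEM[0x07,0x09,0x04,0x0f] = 14 62 55 14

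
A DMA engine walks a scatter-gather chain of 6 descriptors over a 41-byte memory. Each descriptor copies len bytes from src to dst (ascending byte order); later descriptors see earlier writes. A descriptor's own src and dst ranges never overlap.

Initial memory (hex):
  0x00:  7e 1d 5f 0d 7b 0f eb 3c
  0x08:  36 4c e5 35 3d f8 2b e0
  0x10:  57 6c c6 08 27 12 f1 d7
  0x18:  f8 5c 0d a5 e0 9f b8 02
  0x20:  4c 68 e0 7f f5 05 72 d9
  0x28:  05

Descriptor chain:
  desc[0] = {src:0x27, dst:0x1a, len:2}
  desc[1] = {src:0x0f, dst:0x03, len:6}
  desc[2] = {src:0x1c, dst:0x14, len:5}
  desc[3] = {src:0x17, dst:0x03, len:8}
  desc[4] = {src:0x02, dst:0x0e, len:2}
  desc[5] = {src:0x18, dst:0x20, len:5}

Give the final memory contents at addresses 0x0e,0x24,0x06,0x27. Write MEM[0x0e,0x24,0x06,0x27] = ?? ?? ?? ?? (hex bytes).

D0: mem[0x1a..0x1b] <- [d9 05]
D1: mem[0x03..0x08] <- [e0 57 6c c6 08 27]
D2: mem[0x14..0x18] <- [e0 9f b8 02 4c]
D3: mem[0x03..0x0a] <- [02 4c 5c d9 05 e0 9f b8]
D4: mem[0x0e..0x0f] <- [5f 02]
D5: mem[0x20..0x24] <- [4c 5c d9 05 e0]
query mem[0x0e]=0x5f, mem[0x24]=0xe0, mem[0x06]=0xd9, mem[0x27]=0xd9

MEM[0x0e,0x24,0x06,0x27] = 5f e0 d9 d9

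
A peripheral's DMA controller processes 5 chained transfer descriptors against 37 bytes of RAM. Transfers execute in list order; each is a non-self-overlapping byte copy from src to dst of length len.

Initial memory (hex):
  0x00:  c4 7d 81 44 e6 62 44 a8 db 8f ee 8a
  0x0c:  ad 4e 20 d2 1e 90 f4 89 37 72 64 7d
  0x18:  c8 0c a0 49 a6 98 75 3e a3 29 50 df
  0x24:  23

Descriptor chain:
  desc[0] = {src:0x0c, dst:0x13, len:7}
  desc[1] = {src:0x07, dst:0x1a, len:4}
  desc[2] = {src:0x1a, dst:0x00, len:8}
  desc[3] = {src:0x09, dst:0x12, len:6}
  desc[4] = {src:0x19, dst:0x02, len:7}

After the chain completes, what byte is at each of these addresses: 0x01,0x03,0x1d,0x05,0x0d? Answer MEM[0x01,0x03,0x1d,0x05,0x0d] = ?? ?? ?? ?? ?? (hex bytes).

MEM[0x01,0x03,0x1d,0x05,0x0d] = db a8 ee 8f 4e

[0] 0x0c->0x13 len=7 : ad 4e 20 d2 1e 90 f4
[1] 0x07->0x1a len=4 : a8 db 8f ee
[2] 0x1a->0x00 len=8 : a8 db 8f ee 75 3e a3 29
[3] 0x09->0x12 len=6 : 8f ee 8a ad 4e 20
[4] 0x19->0x02 len=7 : f4 a8 db 8f ee 75 3e
query mem[0x01]=0xdb, mem[0x03]=0xa8, mem[0x1d]=0xee, mem[0x05]=0x8f, mem[0x0d]=0x4e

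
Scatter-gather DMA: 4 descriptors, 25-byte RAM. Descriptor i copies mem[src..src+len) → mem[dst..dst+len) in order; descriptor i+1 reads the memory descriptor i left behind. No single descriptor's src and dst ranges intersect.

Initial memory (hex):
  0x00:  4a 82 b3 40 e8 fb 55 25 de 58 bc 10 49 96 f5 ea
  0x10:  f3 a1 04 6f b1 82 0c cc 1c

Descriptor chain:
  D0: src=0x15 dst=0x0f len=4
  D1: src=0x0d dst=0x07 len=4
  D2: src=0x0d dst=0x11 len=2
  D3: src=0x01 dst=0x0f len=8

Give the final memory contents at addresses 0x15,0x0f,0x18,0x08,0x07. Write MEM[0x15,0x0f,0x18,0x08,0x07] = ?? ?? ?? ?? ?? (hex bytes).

MEM[0x15,0x0f,0x18,0x08,0x07] = 96 82 1c f5 96

  after D0: wrote 4B at 0x0f = 820ccc1c
  after D1: wrote 4B at 0x07 = 96f5820c
  after D2: wrote 2B at 0x11 = 96f5
  after D3: wrote 8B at 0x0f = 82b340e8fb5596f5
query mem[0x15]=0x96, mem[0x0f]=0x82, mem[0x18]=0x1c, mem[0x08]=0xf5, mem[0x07]=0x96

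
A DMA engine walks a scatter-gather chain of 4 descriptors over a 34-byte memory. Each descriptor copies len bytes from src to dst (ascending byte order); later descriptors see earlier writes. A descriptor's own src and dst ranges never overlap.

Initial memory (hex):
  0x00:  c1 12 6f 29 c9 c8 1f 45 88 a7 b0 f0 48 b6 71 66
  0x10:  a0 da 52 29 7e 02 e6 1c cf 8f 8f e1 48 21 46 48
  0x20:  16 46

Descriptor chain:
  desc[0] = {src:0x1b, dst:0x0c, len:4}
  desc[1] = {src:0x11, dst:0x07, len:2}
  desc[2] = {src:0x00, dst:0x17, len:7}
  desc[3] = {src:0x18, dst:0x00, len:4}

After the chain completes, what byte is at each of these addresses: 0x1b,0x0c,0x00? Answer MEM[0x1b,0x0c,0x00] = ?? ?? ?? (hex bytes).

MEM[0x1b,0x0c,0x00] = c9 e1 12

D0: mem[0x0c..0x0f] <- [e1 48 21 46]
D1: mem[0x07..0x08] <- [da 52]
D2: mem[0x17..0x1d] <- [c1 12 6f 29 c9 c8 1f]
D3: mem[0x00..0x03] <- [12 6f 29 c9]
query mem[0x1b]=0xc9, mem[0x0c]=0xe1, mem[0x00]=0x12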